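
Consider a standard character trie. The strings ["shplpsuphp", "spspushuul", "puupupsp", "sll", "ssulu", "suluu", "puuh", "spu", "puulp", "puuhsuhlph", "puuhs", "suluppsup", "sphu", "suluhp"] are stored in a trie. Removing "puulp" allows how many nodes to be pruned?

2

Walk "puulp" from the leaf back toward the root, removing each node that no remaining word uses.
The suffix "lp" (2 nodes) is used only by "puulp"; the node for "puu" still has the child "p", so pruning stops there.
Nodes removed: 2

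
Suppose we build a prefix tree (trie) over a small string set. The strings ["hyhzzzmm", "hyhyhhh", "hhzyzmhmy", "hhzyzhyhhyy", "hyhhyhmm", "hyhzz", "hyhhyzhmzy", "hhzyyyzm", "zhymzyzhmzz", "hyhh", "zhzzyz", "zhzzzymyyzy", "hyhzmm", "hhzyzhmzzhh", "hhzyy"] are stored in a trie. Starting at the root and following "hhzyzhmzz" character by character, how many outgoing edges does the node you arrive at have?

1

The children of the "hhzyzhmzz" node are the distinct next characters among strings starting with "hhzyzhmzz".
Distinct next characters after "hhzyzhmzz": h.
That node has 1 child edge.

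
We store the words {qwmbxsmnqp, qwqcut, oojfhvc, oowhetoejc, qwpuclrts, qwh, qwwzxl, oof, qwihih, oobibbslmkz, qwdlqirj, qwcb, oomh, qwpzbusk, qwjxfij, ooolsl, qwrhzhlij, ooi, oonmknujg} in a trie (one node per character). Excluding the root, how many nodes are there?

94

Trace insertions, counting only characters that open a new branch:
  "qwmbxsmnqp" → 10 new (q, w, m, b, x, s, m, n, q, p)
  "qwqcut" → prefix "qw" already present; 4 new (q, c, u, t)
  "oojfhvc" → 7 new (o, o, j, f, h, v, c)
  "oowhetoejc" → prefix "oo" already present; 8 new (w, h, e, t, o, e, j, c)
  "qwpuclrts" → prefix "qw" already present; 7 new (p, u, c, l, r, t, s)
  "qwh" → prefix "qw" already present; 1 new (h)
  "qwwzxl" → prefix "qw" already present; 4 new (w, z, x, l)
  "oof" → prefix "oo" already present; 1 new (f)
  "qwihih" → prefix "qw" already present; 4 new (i, h, i, h)
  "oobibbslmkz" → prefix "oo" already present; 9 new (b, i, b, b, s, l, m, k, z)
  "qwdlqirj" → prefix "qw" already present; 6 new (d, l, q, i, r, j)
  "qwcb" → prefix "qw" already present; 2 new (c, b)
  "oomh" → prefix "oo" already present; 2 new (m, h)
  "qwpzbusk" → prefix "qwp" already present; 5 new (z, b, u, s, k)
  "qwjxfij" → prefix "qw" already present; 5 new (j, x, f, i, j)
  "ooolsl" → prefix "oo" already present; 4 new (o, l, s, l)
  "qwrhzhlij" → prefix "qw" already present; 7 new (r, h, z, h, l, i, j)
  "ooi" → prefix "oo" already present; 1 new (i)
  "oonmknujg" → prefix "oo" already present; 7 new (n, m, k, n, u, j, g)
Total nodes = 10 + 4 + 7 + 8 + 7 + 1 + 4 + 1 + 4 + 9 + 6 + 2 + 2 + 5 + 5 + 4 + 7 + 1 + 7 = 94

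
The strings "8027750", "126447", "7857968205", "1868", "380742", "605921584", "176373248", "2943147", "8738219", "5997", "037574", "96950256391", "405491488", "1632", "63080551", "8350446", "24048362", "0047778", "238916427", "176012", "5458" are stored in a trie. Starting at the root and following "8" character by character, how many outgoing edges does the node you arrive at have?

Follow the path "8" to its node, then look at its outgoing edges.
Characters that immediately follow "8" among the stored strings: {0, 3, 7}.
That node has 3 child edges.

3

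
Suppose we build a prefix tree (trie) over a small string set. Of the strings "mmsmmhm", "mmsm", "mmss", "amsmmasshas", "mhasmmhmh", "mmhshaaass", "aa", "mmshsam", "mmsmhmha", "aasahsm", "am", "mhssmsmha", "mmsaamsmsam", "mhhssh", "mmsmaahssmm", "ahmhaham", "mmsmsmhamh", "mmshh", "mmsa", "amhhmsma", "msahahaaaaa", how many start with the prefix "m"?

Filter for entries beginning with "m":
Words under "m": mhasmmhmh, mhhssh, mhssmsmha, mmhshaaass, mmsa, mmsaamsmsam, mmshh, mmshsam, mmsm, mmsmaahssmm, mmsmhmha, mmsmmhm, mmsmsmhamh, mmss, msahahaaaaa
Count: 15

15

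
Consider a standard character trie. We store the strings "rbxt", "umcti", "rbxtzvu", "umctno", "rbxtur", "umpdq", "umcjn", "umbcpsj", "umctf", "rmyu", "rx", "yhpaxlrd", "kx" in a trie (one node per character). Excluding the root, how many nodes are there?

41

For each word, the new-node count is its length minus the longest prefix already in the trie:
  "rbxt" → 4 new (r, b, x, t)
  "umcti" → 5 new (u, m, c, t, i)
  "rbxtzvu" → prefix "rbxt" already present; 3 new (z, v, u)
  "umctno" → prefix "umct" already present; 2 new (n, o)
  "rbxtur" → prefix "rbxt" already present; 2 new (u, r)
  "umpdq" → prefix "um" already present; 3 new (p, d, q)
  "umcjn" → prefix "umc" already present; 2 new (j, n)
  "umbcpsj" → prefix "um" already present; 5 new (b, c, p, s, j)
  "umctf" → prefix "umct" already present; 1 new (f)
  "rmyu" → prefix "r" already present; 3 new (m, y, u)
  "rx" → prefix "r" already present; 1 new (x)
  "yhpaxlrd" → 8 new (y, h, p, a, x, l, r, d)
  "kx" → 2 new (k, x)
Total nodes = 4 + 5 + 3 + 2 + 2 + 3 + 2 + 5 + 1 + 3 + 1 + 8 + 2 = 41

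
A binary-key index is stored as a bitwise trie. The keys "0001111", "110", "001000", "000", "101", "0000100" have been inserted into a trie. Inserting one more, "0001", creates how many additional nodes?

0

"0001" is already a full path in the trie; only an end-marker is added.
No new nodes are needed: 0.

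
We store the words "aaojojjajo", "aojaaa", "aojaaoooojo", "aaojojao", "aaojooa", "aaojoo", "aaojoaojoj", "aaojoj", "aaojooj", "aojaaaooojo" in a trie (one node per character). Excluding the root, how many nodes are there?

36

Insert word by word; a character creates a node only if that edge doesn't already exist:
  "aaojojjajo" → 10 new (a, a, o, j, o, j, j, a, j, o)
  "aojaaa" → prefix "a" already present; 5 new (o, j, a, a, a)
  "aojaaoooojo" → prefix "aojaa" already present; 6 new (o, o, o, o, j, o)
  "aaojojao" → prefix "aaojoj" already present; 2 new (a, o)
  "aaojooa" → prefix "aaojo" already present; 2 new (o, a)
  "aaojoo" → prefix "aaojoo" already present; 0 new (none)
  "aaojoaojoj" → prefix "aaojo" already present; 5 new (a, o, j, o, j)
  "aaojoj" → prefix "aaojoj" already present; 0 new (none)
  "aaojooj" → prefix "aaojoo" already present; 1 new (j)
  "aojaaaooojo" → prefix "aojaaa" already present; 5 new (o, o, o, j, o)
Total nodes = 10 + 5 + 6 + 2 + 2 + 0 + 5 + 0 + 1 + 5 = 36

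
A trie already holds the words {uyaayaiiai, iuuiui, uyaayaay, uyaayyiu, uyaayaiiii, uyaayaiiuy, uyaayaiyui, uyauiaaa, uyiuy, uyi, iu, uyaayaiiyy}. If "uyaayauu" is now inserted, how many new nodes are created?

2

Walking "uyaayauu" from the root, the first 6 characters ("uyaaya") follow existing edges; "u" is the first miss.
New nodes needed: |"uyaayauu"| − 6 = 8 − 6 = 2.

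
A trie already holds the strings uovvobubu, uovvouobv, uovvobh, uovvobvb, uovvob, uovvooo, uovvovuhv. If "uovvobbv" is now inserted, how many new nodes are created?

Walking "uovvobbv" from the root, the first 6 characters ("uovvob") follow existing edges; "b" is the first miss.
Each of the 2 remaining characters creates one node.

2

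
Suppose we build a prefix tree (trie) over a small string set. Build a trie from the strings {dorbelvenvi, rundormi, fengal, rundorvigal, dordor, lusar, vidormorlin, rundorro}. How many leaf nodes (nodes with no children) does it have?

8

Leaves are exactly the stored words that no other stored word extends.
Those words: "dorbelvenvi", "dordor", "fengal", "lusar", "rundormi", "rundorro", "rundorvigal", "vidormorlin"
Leaf count: 8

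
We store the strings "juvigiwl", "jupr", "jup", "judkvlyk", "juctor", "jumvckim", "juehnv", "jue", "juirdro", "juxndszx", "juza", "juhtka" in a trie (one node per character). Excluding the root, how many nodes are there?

47

Trace insertions, counting only characters that open a new branch:
  "juvigiwl" → 8 new (j, u, v, i, g, i, w, l)
  "jupr" → prefix "ju" already present; 2 new (p, r)
  "jup" → prefix "jup" already present; 0 new (none)
  "judkvlyk" → prefix "ju" already present; 6 new (d, k, v, l, y, k)
  "juctor" → prefix "ju" already present; 4 new (c, t, o, r)
  "jumvckim" → prefix "ju" already present; 6 new (m, v, c, k, i, m)
  "juehnv" → prefix "ju" already present; 4 new (e, h, n, v)
  "jue" → prefix "jue" already present; 0 new (none)
  "juirdro" → prefix "ju" already present; 5 new (i, r, d, r, o)
  "juxndszx" → prefix "ju" already present; 6 new (x, n, d, s, z, x)
  "juza" → prefix "ju" already present; 2 new (z, a)
  "juhtka" → prefix "ju" already present; 4 new (h, t, k, a)
Total nodes = 8 + 2 + 0 + 6 + 4 + 6 + 4 + 0 + 5 + 6 + 2 + 4 = 47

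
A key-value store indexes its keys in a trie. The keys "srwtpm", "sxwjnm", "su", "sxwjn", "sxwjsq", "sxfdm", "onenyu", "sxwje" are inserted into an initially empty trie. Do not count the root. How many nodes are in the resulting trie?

24

For each word, the new-node count is its length minus the longest prefix already in the trie:
  "srwtpm" → 6 new (s, r, w, t, p, m)
  "sxwjnm" → prefix "s" already present; 5 new (x, w, j, n, m)
  "su" → prefix "s" already present; 1 new (u)
  "sxwjn" → prefix "sxwjn" already present; 0 new (none)
  "sxwjsq" → prefix "sxwj" already present; 2 new (s, q)
  "sxfdm" → prefix "sx" already present; 3 new (f, d, m)
  "onenyu" → 6 new (o, n, e, n, y, u)
  "sxwje" → prefix "sxwj" already present; 1 new (e)
Total nodes = 6 + 5 + 1 + 0 + 2 + 3 + 6 + 1 = 24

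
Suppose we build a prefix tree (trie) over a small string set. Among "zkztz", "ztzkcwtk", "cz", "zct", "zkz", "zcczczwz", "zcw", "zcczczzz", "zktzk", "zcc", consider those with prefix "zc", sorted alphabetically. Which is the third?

DFS of the "zc" subtree visits, in order: "zcc", "zcczczwz", "zcczczzz", "zct", "zcw"
The 3rd is zcczczzz.

zcczczzz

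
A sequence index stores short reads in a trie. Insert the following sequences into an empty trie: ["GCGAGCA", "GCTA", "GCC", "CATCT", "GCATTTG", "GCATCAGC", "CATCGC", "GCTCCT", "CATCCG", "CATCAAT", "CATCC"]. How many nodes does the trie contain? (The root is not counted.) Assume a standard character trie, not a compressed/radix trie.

34

Insert word by word; a character creates a node only if that edge doesn't already exist:
  "GCGAGCA" → 7 new (G, C, G, A, G, C, A)
  "GCTA" → prefix "GC" already present; 2 new (T, A)
  "GCC" → prefix "GC" already present; 1 new (C)
  "CATCT" → 5 new (C, A, T, C, T)
  "GCATTTG" → prefix "GC" already present; 5 new (A, T, T, T, G)
  "GCATCAGC" → prefix "GCAT" already present; 4 new (C, A, G, C)
  "CATCGC" → prefix "CATC" already present; 2 new (G, C)
  "GCTCCT" → prefix "GCT" already present; 3 new (C, C, T)
  "CATCCG" → prefix "CATC" already present; 2 new (C, G)
  "CATCAAT" → prefix "CATC" already present; 3 new (A, A, T)
  "CATCC" → prefix "CATCC" already present; 0 new (none)
Total nodes = 7 + 2 + 1 + 5 + 5 + 4 + 2 + 3 + 2 + 3 + 0 = 34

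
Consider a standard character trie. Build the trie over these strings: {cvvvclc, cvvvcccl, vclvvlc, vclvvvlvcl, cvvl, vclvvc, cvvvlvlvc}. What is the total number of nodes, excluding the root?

Trace insertions, counting only characters that open a new branch:
  "cvvvclc" → 7 new (c, v, v, v, c, l, c)
  "cvvvcccl" → prefix "cvvvc" already present; 3 new (c, c, l)
  "vclvvlc" → 7 new (v, c, l, v, v, l, c)
  "vclvvvlvcl" → prefix "vclvv" already present; 5 new (v, l, v, c, l)
  "cvvl" → prefix "cvv" already present; 1 new (l)
  "vclvvc" → prefix "vclvv" already present; 1 new (c)
  "cvvvlvlvc" → prefix "cvvv" already present; 5 new (l, v, l, v, c)
Total nodes = 7 + 3 + 7 + 5 + 1 + 1 + 5 = 29

29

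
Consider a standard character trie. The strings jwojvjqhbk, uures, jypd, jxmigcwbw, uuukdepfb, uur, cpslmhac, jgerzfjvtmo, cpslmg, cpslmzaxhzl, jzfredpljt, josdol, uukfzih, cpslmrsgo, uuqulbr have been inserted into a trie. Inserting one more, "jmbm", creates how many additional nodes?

The longest prefix of "jmbm" already in the trie is "j" (length 1).
So 4 − 1 = 3 new nodes.

3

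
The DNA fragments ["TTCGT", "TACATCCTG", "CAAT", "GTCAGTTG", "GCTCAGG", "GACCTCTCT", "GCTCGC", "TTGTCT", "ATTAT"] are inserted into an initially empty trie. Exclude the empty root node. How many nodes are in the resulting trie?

Insert word by word; a character creates a node only if that edge doesn't already exist:
  "TTCGT" → 5 new (T, T, C, G, T)
  "TACATCCTG" → prefix "T" already present; 8 new (A, C, A, T, C, C, T, G)
  "CAAT" → 4 new (C, A, A, T)
  "GTCAGTTG" → 8 new (G, T, C, A, G, T, T, G)
  "GCTCAGG" → prefix "G" already present; 6 new (C, T, C, A, G, G)
  "GACCTCTCT" → prefix "G" already present; 8 new (A, C, C, T, C, T, C, T)
  "GCTCGC" → prefix "GCTC" already present; 2 new (G, C)
  "TTGTCT" → prefix "TT" already present; 4 new (G, T, C, T)
  "ATTAT" → 5 new (A, T, T, A, T)
Total nodes = 5 + 8 + 4 + 8 + 6 + 8 + 2 + 4 + 5 = 50

50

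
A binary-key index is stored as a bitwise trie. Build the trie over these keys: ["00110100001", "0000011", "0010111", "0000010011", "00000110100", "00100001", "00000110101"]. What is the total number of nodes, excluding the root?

Trace insertions, counting only characters that open a new branch:
  "00110100001" → 11 new (0, 0, 1, 1, 0, 1, 0, 0, 0, 0, 1)
  "0000011" → prefix "00" already present; 5 new (0, 0, 0, 1, 1)
  "0010111" → prefix "001" already present; 4 new (0, 1, 1, 1)
  "0000010011" → prefix "000001" already present; 4 new (0, 0, 1, 1)
  "00000110100" → prefix "0000011" already present; 4 new (0, 1, 0, 0)
  "00100001" → prefix "0010" already present; 4 new (0, 0, 0, 1)
  "00000110101" → prefix "0000011010" already present; 1 new (1)
Total nodes = 11 + 5 + 4 + 4 + 4 + 4 + 1 = 33

33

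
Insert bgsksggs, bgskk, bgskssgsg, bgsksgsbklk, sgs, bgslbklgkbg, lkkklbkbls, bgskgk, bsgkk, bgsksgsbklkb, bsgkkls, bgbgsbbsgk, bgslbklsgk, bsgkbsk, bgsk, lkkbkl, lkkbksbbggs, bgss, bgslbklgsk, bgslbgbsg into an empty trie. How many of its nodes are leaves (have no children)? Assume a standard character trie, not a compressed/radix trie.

17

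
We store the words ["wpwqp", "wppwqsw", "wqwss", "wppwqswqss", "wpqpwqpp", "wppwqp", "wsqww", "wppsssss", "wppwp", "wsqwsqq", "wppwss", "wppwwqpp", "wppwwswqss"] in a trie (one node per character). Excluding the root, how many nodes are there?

48

Insert word by word; a character creates a node only if that edge doesn't already exist:
  "wpwqp" → 5 new (w, p, w, q, p)
  "wppwqsw" → prefix "wp" already present; 5 new (p, w, q, s, w)
  "wqwss" → prefix "w" already present; 4 new (q, w, s, s)
  "wppwqswqss" → prefix "wppwqsw" already present; 3 new (q, s, s)
  "wpqpwqpp" → prefix "wp" already present; 6 new (q, p, w, q, p, p)
  "wppwqp" → prefix "wppwq" already present; 1 new (p)
  "wsqww" → prefix "w" already present; 4 new (s, q, w, w)
  "wppsssss" → prefix "wpp" already present; 5 new (s, s, s, s, s)
  "wppwp" → prefix "wppw" already present; 1 new (p)
  "wsqwsqq" → prefix "wsqw" already present; 3 new (s, q, q)
  "wppwss" → prefix "wppw" already present; 2 new (s, s)
  "wppwwqpp" → prefix "wppw" already present; 4 new (w, q, p, p)
  "wppwwswqss" → prefix "wppww" already present; 5 new (s, w, q, s, s)
Total nodes = 5 + 5 + 4 + 3 + 6 + 1 + 4 + 5 + 1 + 3 + 2 + 4 + 5 = 48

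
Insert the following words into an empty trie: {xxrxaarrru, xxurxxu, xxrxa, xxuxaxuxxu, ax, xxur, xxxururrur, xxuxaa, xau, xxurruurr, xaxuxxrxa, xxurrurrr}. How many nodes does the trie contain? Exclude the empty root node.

50

For each word, the new-node count is its length minus the longest prefix already in the trie:
  "xxrxaarrru" → 10 new (x, x, r, x, a, a, r, r, r, u)
  "xxurxxu" → prefix "xx" already present; 5 new (u, r, x, x, u)
  "xxrxa" → prefix "xxrxa" already present; 0 new (none)
  "xxuxaxuxxu" → prefix "xxu" already present; 7 new (x, a, x, u, x, x, u)
  "ax" → 2 new (a, x)
  "xxur" → prefix "xxur" already present; 0 new (none)
  "xxxururrur" → prefix "xx" already present; 8 new (x, u, r, u, r, r, u, r)
  "xxuxaa" → prefix "xxuxa" already present; 1 new (a)
  "xau" → prefix "x" already present; 2 new (a, u)
  "xxurruurr" → prefix "xxur" already present; 5 new (r, u, u, r, r)
  "xaxuxxrxa" → prefix "xa" already present; 7 new (x, u, x, x, r, x, a)
  "xxurrurrr" → prefix "xxurru" already present; 3 new (r, r, r)
Total nodes = 10 + 5 + 0 + 7 + 2 + 0 + 8 + 1 + 2 + 5 + 7 + 3 = 50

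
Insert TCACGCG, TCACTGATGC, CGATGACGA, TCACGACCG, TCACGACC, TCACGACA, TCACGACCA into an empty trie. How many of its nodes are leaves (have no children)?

A leaf is a node with no children — equivalently, the end of a word that is not a proper prefix of any other stored word.
Those words: "CGATGACGA", "TCACGACA", "TCACGACCA", "TCACGACCG", "TCACGCG", "TCACTGATGC"
Leaf count: 6

6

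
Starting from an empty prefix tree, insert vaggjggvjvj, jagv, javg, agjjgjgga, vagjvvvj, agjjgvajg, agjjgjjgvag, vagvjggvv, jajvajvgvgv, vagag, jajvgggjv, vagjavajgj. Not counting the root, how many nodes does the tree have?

Count nodes per top-level branch (shared prefixes stored once):
  'a'-branch (agjjgjgga, agjjgjjgvag, agjjgvajg): 18 nodes
  'j'-branch (jagv, jajvajvgvgv, jajvgggjv, javg): 20 nodes
  'v'-branch (vagag, vaggjggvjvj, vagjavajgj, vagjvvvj, vagvjggvv): 30 nodes
Sum: 68

68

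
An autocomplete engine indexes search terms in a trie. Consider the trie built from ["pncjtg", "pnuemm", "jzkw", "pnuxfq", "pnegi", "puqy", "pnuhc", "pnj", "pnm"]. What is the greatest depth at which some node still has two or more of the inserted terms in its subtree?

3

The deepest shared node is where two words last agree before diverging.
e.g. "pnuemm" and "pnuhc" share the prefix "pnu" of length 3; no pair shares a longer one.
Longest shared-prefix length: 3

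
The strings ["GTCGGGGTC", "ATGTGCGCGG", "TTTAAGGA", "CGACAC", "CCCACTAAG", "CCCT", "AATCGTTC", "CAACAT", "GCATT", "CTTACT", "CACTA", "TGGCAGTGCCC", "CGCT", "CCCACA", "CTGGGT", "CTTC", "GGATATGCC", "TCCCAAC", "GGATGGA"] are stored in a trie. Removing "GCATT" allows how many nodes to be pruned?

4

After clearing the end-marker at "GCATT", prune upward until reaching a node still needed by another word.
The suffix "CATT" (4 nodes) is used only by "GCATT"; the node for "G" still has the child "T", so pruning stops there.
Nodes removed: 4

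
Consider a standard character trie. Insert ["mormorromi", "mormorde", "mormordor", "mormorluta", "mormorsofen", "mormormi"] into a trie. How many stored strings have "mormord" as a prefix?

2

Filter for entries beginning with "mormord":
Matches: "mormorde", "mormordor"
Count: 2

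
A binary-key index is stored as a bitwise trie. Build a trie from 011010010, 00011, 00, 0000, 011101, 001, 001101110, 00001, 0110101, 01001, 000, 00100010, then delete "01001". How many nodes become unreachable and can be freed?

Walk "01001" from the leaf back toward the root, removing each node that no remaining word uses.
The suffix "001" (3 nodes) is used only by "01001"; the node for "01" still has the child "1", so pruning stops there.
Nodes removed: 3

3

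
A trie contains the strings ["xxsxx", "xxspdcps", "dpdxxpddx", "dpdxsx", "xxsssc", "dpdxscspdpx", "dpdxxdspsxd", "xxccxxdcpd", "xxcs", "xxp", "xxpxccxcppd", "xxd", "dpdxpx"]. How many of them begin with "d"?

5

Filter for entries beginning with "d":
Words under "d": dpdxpx, dpdxscspdpx, dpdxsx, dpdxxdspsxd, dpdxxpddx
Count: 5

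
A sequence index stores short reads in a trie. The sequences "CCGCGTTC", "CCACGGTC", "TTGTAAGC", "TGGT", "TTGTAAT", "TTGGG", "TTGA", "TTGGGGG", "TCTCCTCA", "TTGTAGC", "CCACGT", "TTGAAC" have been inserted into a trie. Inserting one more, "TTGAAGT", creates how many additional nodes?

2

The longest prefix of "TTGAAGT" already in the trie is "TTGAA" (length 5).
New nodes needed: |"TTGAAGT"| − 5 = 7 − 5 = 2.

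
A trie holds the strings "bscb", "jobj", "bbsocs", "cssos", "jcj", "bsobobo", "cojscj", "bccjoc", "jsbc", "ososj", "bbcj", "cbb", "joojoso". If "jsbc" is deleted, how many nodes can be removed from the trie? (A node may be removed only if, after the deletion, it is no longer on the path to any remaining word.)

Walk "jsbc" from the leaf back toward the root, removing each node that no remaining word uses.
The suffix "sbc" (3 nodes) is used only by "jsbc"; the node for "j" still has the child "o", so pruning stops there.
Nodes removed: 3

3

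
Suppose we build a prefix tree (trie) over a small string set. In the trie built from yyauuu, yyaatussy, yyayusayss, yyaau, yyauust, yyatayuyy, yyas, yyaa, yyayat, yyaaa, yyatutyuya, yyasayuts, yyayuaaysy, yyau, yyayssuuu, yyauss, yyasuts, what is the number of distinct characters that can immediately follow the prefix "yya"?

Walk "yya" from the root, arriving at one node.
Characters that immediately follow "yya" among the stored strings: {a, s, t, u, y}.
That node has 5 child edges.

5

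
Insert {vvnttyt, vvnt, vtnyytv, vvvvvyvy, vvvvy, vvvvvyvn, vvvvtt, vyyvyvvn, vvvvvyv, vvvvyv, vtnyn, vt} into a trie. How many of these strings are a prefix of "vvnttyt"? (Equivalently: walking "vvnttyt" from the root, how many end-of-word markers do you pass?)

Check each prefix of "vvnttyt" against the stored set — each match is an end-marker on the path.
Prefixes of the query that are stored words: "vvnt", "vvnttyt"
Count: 2

2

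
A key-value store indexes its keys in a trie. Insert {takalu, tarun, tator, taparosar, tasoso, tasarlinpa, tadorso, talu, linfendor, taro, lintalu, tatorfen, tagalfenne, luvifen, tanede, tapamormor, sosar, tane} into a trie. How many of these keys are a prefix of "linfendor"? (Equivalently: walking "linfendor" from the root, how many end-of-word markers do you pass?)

1

Walk "linfendor" from the root; an end-of-word marker is hit whenever a stored word is a prefix of "linfendor".
Prefixes of the query that are stored words: "linfendor"
Count: 1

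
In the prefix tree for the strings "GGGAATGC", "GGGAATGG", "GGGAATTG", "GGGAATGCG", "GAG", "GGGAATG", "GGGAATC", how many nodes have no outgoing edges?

5

Leaves are exactly the stored words that no other stored word extends.
Those words: "GAG", "GGGAATC", "GGGAATGCG", "GGGAATGG", "GGGAATTG"
Leaf count: 5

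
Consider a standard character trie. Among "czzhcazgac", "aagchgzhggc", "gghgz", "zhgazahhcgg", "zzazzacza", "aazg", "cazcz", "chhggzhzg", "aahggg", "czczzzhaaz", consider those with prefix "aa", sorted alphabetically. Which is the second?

aahggg

Words with prefix "aa", in lexicographic order: "aagchgzhggc", "aahggg", "aazg"
The 2nd is aahggg.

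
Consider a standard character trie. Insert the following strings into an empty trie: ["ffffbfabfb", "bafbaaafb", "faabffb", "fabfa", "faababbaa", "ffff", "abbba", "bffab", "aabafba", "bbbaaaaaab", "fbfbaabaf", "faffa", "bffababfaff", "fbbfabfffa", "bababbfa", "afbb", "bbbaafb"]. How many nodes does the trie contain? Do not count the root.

93

Trace insertions, counting only characters that open a new branch:
  "ffffbfabfb" → 10 new (f, f, f, f, b, f, a, b, f, b)
  "bafbaaafb" → 9 new (b, a, f, b, a, a, a, f, b)
  "faabffb" → prefix "f" already present; 6 new (a, a, b, f, f, b)
  "fabfa" → prefix "fa" already present; 3 new (b, f, a)
  "faababbaa" → prefix "faab" already present; 5 new (a, b, b, a, a)
  "ffff" → prefix "ffff" already present; 0 new (none)
  "abbba" → 5 new (a, b, b, b, a)
  "bffab" → prefix "b" already present; 4 new (f, f, a, b)
  "aabafba" → prefix "a" already present; 6 new (a, b, a, f, b, a)
  "bbbaaaaaab" → prefix "b" already present; 9 new (b, b, a, a, a, a, a, a, b)
  "fbfbaabaf" → prefix "f" already present; 8 new (b, f, b, a, a, b, a, f)
  "faffa" → prefix "fa" already present; 3 new (f, f, a)
  "bffababfaff" → prefix "bffab" already present; 6 new (a, b, f, a, f, f)
  "fbbfabfffa" → prefix "fb" already present; 8 new (b, f, a, b, f, f, f, a)
  "bababbfa" → prefix "ba" already present; 6 new (b, a, b, b, f, a)
  "afbb" → prefix "a" already present; 3 new (f, b, b)
  "bbbaafb" → prefix "bbbaa" already present; 2 new (f, b)
Total nodes = 10 + 9 + 6 + 3 + 5 + 0 + 5 + 4 + 6 + 9 + 8 + 3 + 6 + 8 + 6 + 3 + 2 = 93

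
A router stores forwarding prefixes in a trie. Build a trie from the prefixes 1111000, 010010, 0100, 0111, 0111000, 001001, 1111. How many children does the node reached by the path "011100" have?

Follow the path "011100" to its node, then look at its outgoing edges.
Characters that immediately follow "011100" among the stored strings: {0}.
That node has 1 child edge.

1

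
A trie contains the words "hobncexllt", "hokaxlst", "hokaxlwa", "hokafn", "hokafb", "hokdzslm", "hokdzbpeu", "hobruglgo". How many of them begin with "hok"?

Filter for entries beginning with "hok":
Matches: "hokafb", "hokafn", "hokaxlst", "hokaxlwa", "hokdzbpeu", "hokdzslm"
Count: 6

6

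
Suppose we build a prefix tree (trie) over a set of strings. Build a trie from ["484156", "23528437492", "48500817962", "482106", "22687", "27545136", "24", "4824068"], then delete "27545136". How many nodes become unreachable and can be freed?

A node on "27545136"'s path can go only if nothing else ends at it or branches off below it.
The suffix "7545136" (7 nodes) is used only by "27545136"; the node for "2" still has the child "3", so pruning stops there.
Nodes removed: 7

7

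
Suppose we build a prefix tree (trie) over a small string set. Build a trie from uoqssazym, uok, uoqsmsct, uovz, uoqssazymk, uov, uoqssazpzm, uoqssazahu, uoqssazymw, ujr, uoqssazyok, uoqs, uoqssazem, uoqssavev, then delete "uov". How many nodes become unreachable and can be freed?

0

A node on "uov"'s path can go only if nothing else ends at it or branches off below it.
Every node on "uov" is still needed (e.g. by "uovz"), so nothing is freed.
Nodes removed: 0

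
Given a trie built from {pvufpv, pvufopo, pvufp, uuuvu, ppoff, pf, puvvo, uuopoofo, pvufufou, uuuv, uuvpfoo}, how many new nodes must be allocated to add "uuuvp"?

"uuuv" is already a path in the trie; the remaining "p" must be added.
Each of the 1 remaining characters creates one node.

1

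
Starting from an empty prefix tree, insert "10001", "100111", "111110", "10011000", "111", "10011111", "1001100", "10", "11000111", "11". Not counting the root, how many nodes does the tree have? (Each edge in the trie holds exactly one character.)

Insert word by word; a character creates a node only if that edge doesn't already exist:
  "10001" → 5 new (1, 0, 0, 0, 1)
  "100111" → prefix "100" already present; 3 new (1, 1, 1)
  "111110" → prefix "1" already present; 5 new (1, 1, 1, 1, 0)
  "10011000" → prefix "10011" already present; 3 new (0, 0, 0)
  "111" → prefix "111" already present; 0 new (none)
  "10011111" → prefix "100111" already present; 2 new (1, 1)
  "1001100" → prefix "1001100" already present; 0 new (none)
  "10" → prefix "10" already present; 0 new (none)
  "11000111" → prefix "11" already present; 6 new (0, 0, 0, 1, 1, 1)
  "11" → prefix "11" already present; 0 new (none)
Total nodes = 5 + 3 + 5 + 3 + 0 + 2 + 0 + 0 + 6 + 0 = 24

24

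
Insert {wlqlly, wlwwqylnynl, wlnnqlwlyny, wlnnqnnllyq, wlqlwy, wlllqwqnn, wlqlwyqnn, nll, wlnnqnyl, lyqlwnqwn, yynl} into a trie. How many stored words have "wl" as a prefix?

Walk to "wl"; the words in its subtree are exactly those with that prefix.
Words under "wl": wlllqwqnn, wlnnqlwlyny, wlnnqnnllyq, wlnnqnyl, wlqlly, wlqlwy, wlqlwyqnn, wlwwqylnynl
Count: 8

8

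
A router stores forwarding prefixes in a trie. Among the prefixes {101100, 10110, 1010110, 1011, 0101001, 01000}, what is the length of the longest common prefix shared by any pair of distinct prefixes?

5

Look for the deepest trie node that still has at least two words in its subtree.
e.g. "10110" and "101100" share the prefix "10110" of length 5; no pair shares a longer one.
Longest shared-prefix length: 5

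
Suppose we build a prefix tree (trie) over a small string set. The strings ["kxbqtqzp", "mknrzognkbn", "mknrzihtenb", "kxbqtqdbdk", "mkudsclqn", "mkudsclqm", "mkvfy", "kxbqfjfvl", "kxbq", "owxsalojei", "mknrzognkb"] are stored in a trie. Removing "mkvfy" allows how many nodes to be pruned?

A node on "mkvfy"'s path can go only if nothing else ends at it or branches off below it.
The suffix "vfy" (3 nodes) is used only by "mkvfy"; the node for "mk" still has the child "n", so pruning stops there.
Nodes removed: 3

3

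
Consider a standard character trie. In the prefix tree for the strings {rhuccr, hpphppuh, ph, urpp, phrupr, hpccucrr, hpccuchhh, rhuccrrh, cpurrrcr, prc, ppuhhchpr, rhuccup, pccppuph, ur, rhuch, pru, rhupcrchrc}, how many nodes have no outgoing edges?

14

Leaves are exactly the stored words that no other stored word extends.
Those words: "cpurrrcr", "hpccuchhh", "hpccucrr", "hpphppuh", "pccppuph", "phrupr", "ppuhhchpr", "prc", "pru", "rhuccrrh", "rhuccup", "rhuch", "rhupcrchrc", "urpp"
Leaf count: 14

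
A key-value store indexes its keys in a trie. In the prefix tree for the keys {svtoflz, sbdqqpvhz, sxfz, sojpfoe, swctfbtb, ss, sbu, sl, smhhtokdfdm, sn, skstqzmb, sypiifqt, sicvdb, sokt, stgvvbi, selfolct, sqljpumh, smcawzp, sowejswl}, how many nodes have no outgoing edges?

19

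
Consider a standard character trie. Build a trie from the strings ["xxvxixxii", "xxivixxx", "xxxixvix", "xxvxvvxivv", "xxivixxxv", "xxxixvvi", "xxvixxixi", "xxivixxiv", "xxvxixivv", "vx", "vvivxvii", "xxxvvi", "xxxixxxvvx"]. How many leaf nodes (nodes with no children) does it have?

A leaf is a node with no children — equivalently, the end of a word that is not a proper prefix of any other stored word.
Those words: "vvivxvii", "vx", "xxivixxiv", "xxivixxxv", "xxvixxixi", "xxvxixivv", "xxvxixxii", "xxvxvvxivv", "xxxixvix", "xxxixvvi", "xxxixxxvvx", "xxxvvi"
Leaf count: 12

12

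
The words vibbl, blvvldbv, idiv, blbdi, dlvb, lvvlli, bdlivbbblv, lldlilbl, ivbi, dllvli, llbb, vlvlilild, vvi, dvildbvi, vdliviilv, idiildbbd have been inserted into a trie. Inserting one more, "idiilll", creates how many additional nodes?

"idiil" is already a path in the trie; the remaining "ll" must be added.
So 7 − 5 = 2 new nodes.

2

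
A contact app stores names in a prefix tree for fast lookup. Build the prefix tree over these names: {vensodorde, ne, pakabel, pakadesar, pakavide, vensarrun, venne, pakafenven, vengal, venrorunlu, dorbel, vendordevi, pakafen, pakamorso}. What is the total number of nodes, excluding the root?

Count nodes per top-level branch (shared prefixes stored once):
  'd'-branch (dorbel): 6 nodes
  'n'-branch (ne): 2 nodes
  'p'-branch (pakabel, pakadesar, pakafen, pakafenven, pakamorso, pakavide): 27 nodes
  'v'-branch (vendordevi, vengal, venne, venrorunlu, vensarrun, vensodorde): 34 nodes
Sum: 69

69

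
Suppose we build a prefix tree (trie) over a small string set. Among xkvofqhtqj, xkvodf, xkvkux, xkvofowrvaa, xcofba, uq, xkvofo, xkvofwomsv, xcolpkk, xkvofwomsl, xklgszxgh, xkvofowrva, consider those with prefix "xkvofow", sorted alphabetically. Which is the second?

xkvofowrvaa

Filter for "xkvofow…" and sort: "xkvofowrva", "xkvofowrvaa"
Position 2: xkvofowrvaa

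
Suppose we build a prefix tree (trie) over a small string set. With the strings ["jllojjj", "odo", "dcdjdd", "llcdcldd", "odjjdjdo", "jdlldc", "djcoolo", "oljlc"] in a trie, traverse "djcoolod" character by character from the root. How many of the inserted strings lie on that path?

Walk "djcoolod" from the root; an end-of-word marker is hit whenever a stored word is a prefix of "djcoolod".
Prefixes of the query that are stored words: "djcoolo"
Count: 1

1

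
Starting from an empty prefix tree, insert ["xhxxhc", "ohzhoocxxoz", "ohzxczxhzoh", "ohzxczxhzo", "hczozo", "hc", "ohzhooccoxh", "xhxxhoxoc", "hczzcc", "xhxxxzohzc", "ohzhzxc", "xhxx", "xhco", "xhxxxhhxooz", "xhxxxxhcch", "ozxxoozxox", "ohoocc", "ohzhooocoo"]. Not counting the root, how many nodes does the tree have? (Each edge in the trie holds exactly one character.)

Insert word by word; a character creates a node only if that edge doesn't already exist:
  "xhxxhc" → 6 new (x, h, x, x, h, c)
  "ohzhoocxxoz" → 11 new (o, h, z, h, o, o, c, x, x, o, z)
  "ohzxczxhzoh" → prefix "ohz" already present; 8 new (x, c, z, x, h, z, o, h)
  "ohzxczxhzo" → prefix "ohzxczxhzo" already present; 0 new (none)
  "hczozo" → 6 new (h, c, z, o, z, o)
  "hc" → prefix "hc" already present; 0 new (none)
  "ohzhooccoxh" → prefix "ohzhooc" already present; 4 new (c, o, x, h)
  "xhxxhoxoc" → prefix "xhxxh" already present; 4 new (o, x, o, c)
  "hczzcc" → prefix "hcz" already present; 3 new (z, c, c)
  "xhxxxzohzc" → prefix "xhxx" already present; 6 new (x, z, o, h, z, c)
  "ohzhzxc" → prefix "ohzh" already present; 3 new (z, x, c)
  "xhxx" → prefix "xhxx" already present; 0 new (none)
  "xhco" → prefix "xh" already present; 2 new (c, o)
  "xhxxxhhxooz" → prefix "xhxxx" already present; 6 new (h, h, x, o, o, z)
  "xhxxxxhcch" → prefix "xhxxx" already present; 5 new (x, h, c, c, h)
  "ozxxoozxox" → prefix "o" already present; 9 new (z, x, x, o, o, z, x, o, x)
  "ohoocc" → prefix "oh" already present; 4 new (o, o, c, c)
  "ohzhooocoo" → prefix "ohzhoo" already present; 4 new (o, c, o, o)
Total nodes = 6 + 11 + 8 + 0 + 6 + 0 + 4 + 4 + 3 + 6 + 3 + 0 + 2 + 6 + 5 + 9 + 4 + 4 = 81

81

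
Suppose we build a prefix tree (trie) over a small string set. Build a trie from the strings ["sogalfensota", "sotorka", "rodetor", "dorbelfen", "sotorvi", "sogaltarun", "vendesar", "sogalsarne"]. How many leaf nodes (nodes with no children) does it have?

Leaves are exactly the stored words that no other stored word extends.
Those words: "dorbelfen", "rodetor", "sogalfensota", "sogalsarne", "sogaltarun", "sotorka", "sotorvi", "vendesar"
Leaf count: 8

8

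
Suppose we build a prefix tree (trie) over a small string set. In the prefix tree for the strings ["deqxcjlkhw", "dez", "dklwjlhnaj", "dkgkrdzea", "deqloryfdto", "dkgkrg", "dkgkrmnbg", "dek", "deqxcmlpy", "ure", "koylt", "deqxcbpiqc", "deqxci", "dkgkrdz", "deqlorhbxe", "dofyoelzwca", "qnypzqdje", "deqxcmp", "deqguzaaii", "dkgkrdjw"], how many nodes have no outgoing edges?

19

Leaves are exactly the stored words that no other stored word extends.
Those words: "dek", "deqguzaaii", "deqlorhbxe", "deqloryfdto", "deqxcbpiqc", "deqxci", "deqxcjlkhw", "deqxcmlpy", "deqxcmp", "dez", "dkgkrdjw", "dkgkrdzea", "dkgkrg", "dkgkrmnbg", "dklwjlhnaj", "dofyoelzwca", "koylt", "qnypzqdje", "ure"
Leaf count: 19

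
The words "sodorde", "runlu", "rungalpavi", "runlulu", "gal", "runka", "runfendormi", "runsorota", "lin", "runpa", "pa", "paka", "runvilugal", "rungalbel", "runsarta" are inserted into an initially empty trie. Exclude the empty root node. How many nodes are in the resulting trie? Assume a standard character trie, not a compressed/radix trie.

Trace insertions, counting only characters that open a new branch:
  "sodorde" → 7 new (s, o, d, o, r, d, e)
  "runlu" → 5 new (r, u, n, l, u)
  "rungalpavi" → prefix "run" already present; 7 new (g, a, l, p, a, v, i)
  "runlulu" → prefix "runlu" already present; 2 new (l, u)
  "gal" → 3 new (g, a, l)
  "runka" → prefix "run" already present; 2 new (k, a)
  "runfendormi" → prefix "run" already present; 8 new (f, e, n, d, o, r, m, i)
  "runsorota" → prefix "run" already present; 6 new (s, o, r, o, t, a)
  "lin" → 3 new (l, i, n)
  "runpa" → prefix "run" already present; 2 new (p, a)
  "pa" → 2 new (p, a)
  "paka" → prefix "pa" already present; 2 new (k, a)
  "runvilugal" → prefix "run" already present; 7 new (v, i, l, u, g, a, l)
  "rungalbel" → prefix "rungal" already present; 3 new (b, e, l)
  "runsarta" → prefix "runs" already present; 4 new (a, r, t, a)
Total nodes = 7 + 5 + 7 + 2 + 3 + 2 + 8 + 6 + 3 + 2 + 2 + 2 + 7 + 3 + 4 = 63

63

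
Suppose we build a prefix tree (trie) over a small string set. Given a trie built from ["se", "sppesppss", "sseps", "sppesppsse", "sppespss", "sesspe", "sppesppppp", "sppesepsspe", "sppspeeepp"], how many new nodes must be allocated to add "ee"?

2

No existing word starts with "e", so every character of "ee" needs a new node.
2 − 0 = 2 new nodes.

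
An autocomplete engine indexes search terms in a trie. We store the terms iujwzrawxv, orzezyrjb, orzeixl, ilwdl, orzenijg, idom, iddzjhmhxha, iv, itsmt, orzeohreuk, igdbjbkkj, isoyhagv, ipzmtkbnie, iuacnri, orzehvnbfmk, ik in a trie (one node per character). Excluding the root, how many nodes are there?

90

Insert word by word; a character creates a node only if that edge doesn't already exist:
  "iujwzrawxv" → 10 new (i, u, j, w, z, r, a, w, x, v)
  "orzezyrjb" → 9 new (o, r, z, e, z, y, r, j, b)
  "orzeixl" → prefix "orze" already present; 3 new (i, x, l)
  "ilwdl" → prefix "i" already present; 4 new (l, w, d, l)
  "orzenijg" → prefix "orze" already present; 4 new (n, i, j, g)
  "idom" → prefix "i" already present; 3 new (d, o, m)
  "iddzjhmhxha" → prefix "id" already present; 9 new (d, z, j, h, m, h, x, h, a)
  "iv" → prefix "i" already present; 1 new (v)
  "itsmt" → prefix "i" already present; 4 new (t, s, m, t)
  "orzeohreuk" → prefix "orze" already present; 6 new (o, h, r, e, u, k)
  "igdbjbkkj" → prefix "i" already present; 8 new (g, d, b, j, b, k, k, j)
  "isoyhagv" → prefix "i" already present; 7 new (s, o, y, h, a, g, v)
  "ipzmtkbnie" → prefix "i" already present; 9 new (p, z, m, t, k, b, n, i, e)
  "iuacnri" → prefix "iu" already present; 5 new (a, c, n, r, i)
  "orzehvnbfmk" → prefix "orze" already present; 7 new (h, v, n, b, f, m, k)
  "ik" → prefix "i" already present; 1 new (k)
Total nodes = 10 + 9 + 3 + 4 + 4 + 3 + 9 + 1 + 4 + 6 + 8 + 7 + 9 + 5 + 7 + 1 = 90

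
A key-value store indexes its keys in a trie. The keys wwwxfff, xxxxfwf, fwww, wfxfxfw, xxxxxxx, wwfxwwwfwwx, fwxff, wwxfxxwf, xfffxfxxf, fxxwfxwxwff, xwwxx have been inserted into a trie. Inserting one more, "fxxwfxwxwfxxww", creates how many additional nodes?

"fxxwfxwxwf" is already a path in the trie; the remaining "xxww" must be added.
So 14 − 10 = 4 new nodes.

4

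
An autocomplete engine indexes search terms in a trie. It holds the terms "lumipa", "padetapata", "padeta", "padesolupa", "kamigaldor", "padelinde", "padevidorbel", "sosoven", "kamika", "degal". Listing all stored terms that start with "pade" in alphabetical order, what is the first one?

padelinde

Filter for "pade…" and sort: "padelinde", "padesolupa", "padeta", "padetapata", "padevidorbel"
The 1st is padelinde.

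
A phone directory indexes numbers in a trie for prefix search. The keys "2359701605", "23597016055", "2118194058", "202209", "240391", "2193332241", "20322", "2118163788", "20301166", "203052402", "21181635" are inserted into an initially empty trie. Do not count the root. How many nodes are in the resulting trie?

Insert word by word; a character creates a node only if that edge doesn't already exist:
  "2359701605" → 10 new (2, 3, 5, 9, 7, 0, 1, 6, 0, 5)
  "23597016055" → prefix "2359701605" already present; 1 new (5)
  "2118194058" → prefix "2" already present; 9 new (1, 1, 8, 1, 9, 4, 0, 5, 8)
  "202209" → prefix "2" already present; 5 new (0, 2, 2, 0, 9)
  "240391" → prefix "2" already present; 5 new (4, 0, 3, 9, 1)
  "2193332241" → prefix "21" already present; 8 new (9, 3, 3, 3, 2, 2, 4, 1)
  "20322" → prefix "20" already present; 3 new (3, 2, 2)
  "2118163788" → prefix "21181" already present; 5 new (6, 3, 7, 8, 8)
  "20301166" → prefix "203" already present; 5 new (0, 1, 1, 6, 6)
  "203052402" → prefix "2030" already present; 5 new (5, 2, 4, 0, 2)
  "21181635" → prefix "2118163" already present; 1 new (5)
Total nodes = 10 + 1 + 9 + 5 + 5 + 8 + 3 + 5 + 5 + 5 + 1 = 57

57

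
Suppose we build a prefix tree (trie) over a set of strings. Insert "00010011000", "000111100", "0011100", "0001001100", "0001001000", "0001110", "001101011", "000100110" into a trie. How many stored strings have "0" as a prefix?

Filter for entries beginning with "0":
Words under "0": 0001001000, 000100110, 0001001100, 00010011000, 0001110, 000111100, 001101011, 0011100
Count: 8

8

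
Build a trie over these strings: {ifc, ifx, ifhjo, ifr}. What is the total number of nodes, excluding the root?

8

Count nodes per top-level branch (shared prefixes stored once):
  'i'-branch (ifc, ifhjo, ifr, ifx): 8 nodes
Sum: 8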